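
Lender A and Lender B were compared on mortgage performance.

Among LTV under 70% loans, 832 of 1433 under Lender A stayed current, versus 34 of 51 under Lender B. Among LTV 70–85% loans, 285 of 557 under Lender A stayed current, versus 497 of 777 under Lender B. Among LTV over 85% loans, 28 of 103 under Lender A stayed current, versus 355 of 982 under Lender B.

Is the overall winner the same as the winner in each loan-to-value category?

No

LTV under 70%: Lender A 832/1433 = 58.1%, Lender B 34/51 = 66.7% → Lender B
LTV 70–85%: Lender A 285/557 = 51.2%, Lender B 497/777 = 64.0% → Lender B
LTV over 85%: Lender A 28/103 = 27.2%, Lender B 355/982 = 36.2% → Lender B
Overall: Lender A 1145/2093 = 54.7%, Lender B 886/1810 = 49.0% → Lender A
Lender B wins each loan-to-value group but Lender A wins overall — the comparison reverses. Lender B's loans skew toward LTV over 85%, which has a lower base rate.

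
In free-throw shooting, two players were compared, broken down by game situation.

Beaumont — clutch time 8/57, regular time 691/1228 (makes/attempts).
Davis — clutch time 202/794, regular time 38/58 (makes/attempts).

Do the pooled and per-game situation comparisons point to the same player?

Clutch time: Beaumont 8/57 = 14.0%, Davis 202/794 = 25.4% → Davis
Regular time: Beaumont 691/1228 = 56.3%, Davis 38/58 = 65.5% → Davis
Overall: Beaumont 699/1285 = 54.4%, Davis 240/852 = 28.2% → Beaumont
Davis wins each game group but Beaumont wins overall — the comparison reverses. Davis's attempts skew toward clutch time, which has a lower base rate.

No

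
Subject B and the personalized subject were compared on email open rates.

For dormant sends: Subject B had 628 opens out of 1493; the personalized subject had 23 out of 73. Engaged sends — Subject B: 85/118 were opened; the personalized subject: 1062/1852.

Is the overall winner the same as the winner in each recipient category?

No

Dormant: Subject B 628/1493 = 42.1%, the personalized subject 23/73 = 31.5% → Subject B
Engaged: Subject B 85/118 = 72.0%, the personalized subject 1062/1852 = 57.3% → Subject B
Overall: Subject B 713/1611 = 44.3%, the personalized subject 1085/1925 = 56.4% → the personalized subject
Subject B wins each recipient group but the personalized subject wins overall — the comparison reverses. Subject B's sends skew toward dormant, which has a lower base rate.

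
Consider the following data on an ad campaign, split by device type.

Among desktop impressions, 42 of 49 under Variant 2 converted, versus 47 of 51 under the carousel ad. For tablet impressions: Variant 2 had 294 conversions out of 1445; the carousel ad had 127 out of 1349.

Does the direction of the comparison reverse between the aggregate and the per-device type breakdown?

No

Desktop: Variant 2 42/49 = 85.7%, the carousel ad 47/51 = 92.2% → the carousel ad
Tablet: Variant 2 294/1445 = 20.3%, the carousel ad 127/1349 = 9.4% → Variant 2
Overall: Variant 2 336/1494 = 22.5%, the carousel ad 174/1400 = 12.4% → Variant 2
Neither sweeps: Variant 2 wins 1 of 2 groups, the carousel ad wins 1. Variant 2 wins overall but not every group — no Simpson reversal.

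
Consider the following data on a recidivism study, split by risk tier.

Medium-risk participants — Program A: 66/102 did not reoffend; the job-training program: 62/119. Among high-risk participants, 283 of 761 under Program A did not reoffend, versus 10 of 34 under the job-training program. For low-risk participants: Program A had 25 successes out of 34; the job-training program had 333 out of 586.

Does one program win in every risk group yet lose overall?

Medium-risk: Program A 66/102 = 64.7%, the job-training program 62/119 = 52.1% → Program A
High-risk: Program A 283/761 = 37.2%, the job-training program 10/34 = 29.4% → Program A
Low-risk: Program A 25/34 = 73.5%, the job-training program 333/586 = 56.8% → Program A
Overall: Program A 374/897 = 41.7%, the job-training program 405/739 = 54.8% → the job-training program
Program A wins each risk group but the job-training program wins overall — the comparison reverses. Program A's participants skew toward high-risk, which has a lower base rate.

Yes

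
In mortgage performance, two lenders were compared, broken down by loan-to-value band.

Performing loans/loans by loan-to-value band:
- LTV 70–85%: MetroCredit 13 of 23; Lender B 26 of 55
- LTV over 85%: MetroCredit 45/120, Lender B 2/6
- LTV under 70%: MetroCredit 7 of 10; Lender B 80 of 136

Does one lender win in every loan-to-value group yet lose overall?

LTV 70–85%: MetroCredit 13/23 = 56.5%, Lender B 26/55 = 47.3% → MetroCredit
LTV over 85%: MetroCredit 45/120 = 37.5%, Lender B 2/6 = 33.3% → MetroCredit
LTV under 70%: MetroCredit 7/10 = 70.0%, Lender B 80/136 = 58.8% → MetroCredit
Overall: MetroCredit 65/153 = 42.5%, Lender B 108/197 = 54.8% → Lender B
MetroCredit wins each loan-to-value group but Lender B wins overall — the comparison reverses. MetroCredit's loans skew toward LTV over 85%, which has a lower base rate.

Yes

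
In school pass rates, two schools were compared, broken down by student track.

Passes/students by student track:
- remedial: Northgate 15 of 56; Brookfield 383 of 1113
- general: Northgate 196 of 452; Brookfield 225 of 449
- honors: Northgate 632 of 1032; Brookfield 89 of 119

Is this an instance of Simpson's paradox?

Yes

Remedial: Northgate 15/56 = 26.8%, Brookfield 383/1113 = 34.4% → Brookfield
General: Northgate 196/452 = 43.4%, Brookfield 225/449 = 50.1% → Brookfield
Honors: Northgate 632/1032 = 61.2%, Brookfield 89/119 = 74.8% → Brookfield
Overall: Northgate 843/1540 = 54.7%, Brookfield 697/1681 = 41.5% → Northgate
Brookfield wins each student group but Northgate wins overall — the comparison reverses. Brookfield's students skew toward remedial, which has a lower base rate.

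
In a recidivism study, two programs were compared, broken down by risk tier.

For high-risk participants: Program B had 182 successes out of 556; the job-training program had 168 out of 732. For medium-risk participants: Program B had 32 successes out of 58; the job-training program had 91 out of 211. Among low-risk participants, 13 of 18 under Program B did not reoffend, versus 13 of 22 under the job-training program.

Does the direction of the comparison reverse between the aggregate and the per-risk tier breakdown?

High-risk: Program B 182/556 = 32.7%, the job-training program 168/732 = 23.0% → Program B
Medium-risk: Program B 32/58 = 55.2%, the job-training program 91/211 = 43.1% → Program B
Low-risk: Program B 13/18 = 72.2%, the job-training program 13/22 = 59.1% → Program B
Overall: Program B 227/632 = 35.9%, the job-training program 272/965 = 28.2% → Program B
Program B wins overall and in every risk group — no reversal.

No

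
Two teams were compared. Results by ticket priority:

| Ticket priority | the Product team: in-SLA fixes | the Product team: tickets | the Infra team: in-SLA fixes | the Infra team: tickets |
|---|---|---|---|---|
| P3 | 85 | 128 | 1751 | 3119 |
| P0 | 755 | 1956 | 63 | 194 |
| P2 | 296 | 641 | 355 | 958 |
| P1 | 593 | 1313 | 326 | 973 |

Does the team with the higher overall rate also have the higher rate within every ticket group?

No

P3: the Product team 85/128 = 66.4%, the Infra team 1751/3119 = 56.1% → the Product team
P0: the Product team 755/1956 = 38.6%, the Infra team 63/194 = 32.5% → the Product team
P2: the Product team 296/641 = 46.2%, the Infra team 355/958 = 37.1% → the Product team
P1: the Product team 593/1313 = 45.2%, the Infra team 326/973 = 33.5% → the Product team
Overall: the Product team 1729/4038 = 42.8%, the Infra team 2495/5244 = 47.6% → the Infra team
The Product team wins each ticket group but the Infra team wins overall — the comparison reverses. The Product team's tickets skew toward P0, which has a lower base rate.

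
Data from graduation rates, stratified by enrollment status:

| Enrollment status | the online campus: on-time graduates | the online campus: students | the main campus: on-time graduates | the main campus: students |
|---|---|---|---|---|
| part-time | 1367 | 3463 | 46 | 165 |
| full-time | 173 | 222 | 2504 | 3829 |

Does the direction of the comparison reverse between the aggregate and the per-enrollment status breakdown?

Yes

Part-time: the online campus 1367/3463 = 39.5%, the main campus 46/165 = 27.9% → the online campus
Full-time: the online campus 173/222 = 77.9%, the main campus 2504/3829 = 65.4% → the online campus
Overall: the online campus 1540/3685 = 41.8%, the main campus 2550/3994 = 63.8% → the main campus
The online campus wins each enrollment group but the main campus wins overall — the comparison reverses. The online campus's students skew toward part-time, which has a lower base rate.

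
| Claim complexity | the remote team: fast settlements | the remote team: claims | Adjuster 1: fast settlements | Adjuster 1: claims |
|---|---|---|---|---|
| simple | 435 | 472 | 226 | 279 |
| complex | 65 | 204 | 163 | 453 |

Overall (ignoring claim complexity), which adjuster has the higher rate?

Simple: the remote team 435/472 = 92.2%, Adjuster 1 226/279 = 81.0% → the remote team
Complex: the remote team 65/204 = 31.9%, Adjuster 1 163/453 = 36.0% → Adjuster 1
Overall: the remote team 500/676 = 74.0%, Adjuster 1 389/732 = 53.1% → the remote team
(Neither sweeps every claim group, but the remote team has the higher pooled rate.)

the remote team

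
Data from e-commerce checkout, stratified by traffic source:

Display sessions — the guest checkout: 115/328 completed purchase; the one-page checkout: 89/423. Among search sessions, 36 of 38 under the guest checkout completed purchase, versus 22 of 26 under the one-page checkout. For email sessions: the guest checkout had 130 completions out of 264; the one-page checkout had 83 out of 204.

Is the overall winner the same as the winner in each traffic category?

Yes

Display: the guest checkout 115/328 = 35.1%, the one-page checkout 89/423 = 21.0% → the guest checkout
Search: the guest checkout 36/38 = 94.7%, the one-page checkout 22/26 = 84.6% → the guest checkout
Email: the guest checkout 130/264 = 49.2%, the one-page checkout 83/204 = 40.7% → the guest checkout
Overall: the guest checkout 281/630 = 44.6%, the one-page checkout 194/653 = 29.7% → the guest checkout
The guest checkout wins overall and in every traffic group — no reversal.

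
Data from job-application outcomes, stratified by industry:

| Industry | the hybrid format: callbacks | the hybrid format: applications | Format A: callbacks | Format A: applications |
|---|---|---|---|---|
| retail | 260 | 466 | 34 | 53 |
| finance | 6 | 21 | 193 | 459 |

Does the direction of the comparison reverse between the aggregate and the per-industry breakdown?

Yes

Retail: the hybrid format 260/466 = 55.8%, Format A 34/53 = 64.2% → Format A
Finance: the hybrid format 6/21 = 28.6%, Format A 193/459 = 42.0% → Format A
Overall: the hybrid format 266/487 = 54.6%, Format A 227/512 = 44.3% → the hybrid format
Format A wins each industry group but the hybrid format wins overall — the comparison reverses. Format A's applications skew toward finance, which has a lower base rate.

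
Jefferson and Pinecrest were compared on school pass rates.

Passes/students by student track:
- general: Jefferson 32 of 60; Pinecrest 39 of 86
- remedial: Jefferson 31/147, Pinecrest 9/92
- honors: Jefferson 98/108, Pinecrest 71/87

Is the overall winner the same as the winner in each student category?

General: Jefferson 32/60 = 53.3%, Pinecrest 39/86 = 45.3% → Jefferson
Remedial: Jefferson 31/147 = 21.1%, Pinecrest 9/92 = 9.8% → Jefferson
Honors: Jefferson 98/108 = 90.7%, Pinecrest 71/87 = 81.6% → Jefferson
Overall: Jefferson 161/315 = 51.1%, Pinecrest 119/265 = 44.9% → Jefferson
Jefferson wins overall and in every student group — no reversal.

Yes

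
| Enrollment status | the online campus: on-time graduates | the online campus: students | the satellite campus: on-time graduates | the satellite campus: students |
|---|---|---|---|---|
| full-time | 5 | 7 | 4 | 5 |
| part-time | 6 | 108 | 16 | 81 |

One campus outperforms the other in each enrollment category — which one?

Full-time: the online campus 5/7 = 71.4%, the satellite campus 4/5 = 80.0% → the satellite campus
Part-time: the online campus 6/108 = 5.6%, the satellite campus 16/81 = 19.8% → the satellite campus
The satellite campus has the higher rate in both groups.

the satellite campus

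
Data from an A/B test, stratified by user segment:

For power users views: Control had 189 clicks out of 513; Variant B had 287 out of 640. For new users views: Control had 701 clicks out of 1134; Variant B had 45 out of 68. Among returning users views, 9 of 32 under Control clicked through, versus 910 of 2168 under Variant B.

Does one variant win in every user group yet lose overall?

Power users: Control 189/513 = 36.8%, Variant B 287/640 = 44.8% → Variant B
New users: Control 701/1134 = 61.8%, Variant B 45/68 = 66.2% → Variant B
Returning users: Control 9/32 = 28.1%, Variant B 910/2168 = 42.0% → Variant B
Overall: Control 899/1679 = 53.5%, Variant B 1242/2876 = 43.2% → Control
Variant B wins each user group but Control wins overall — the comparison reverses. Variant B's views skew toward returning users, which has a lower base rate.

Yes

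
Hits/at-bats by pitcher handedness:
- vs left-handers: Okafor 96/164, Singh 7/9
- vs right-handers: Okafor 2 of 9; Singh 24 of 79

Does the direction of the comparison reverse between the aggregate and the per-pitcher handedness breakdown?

Vs left-handers: Okafor 96/164 = 58.5%, Singh 7/9 = 77.8% → Singh
Vs right-handers: Okafor 2/9 = 22.2%, Singh 24/79 = 30.4% → Singh
Overall: Okafor 98/173 = 56.6%, Singh 31/88 = 35.2% → Okafor
Singh wins each pitcher group but Okafor wins overall — the comparison reverses. Singh's at-bats skew toward vs right-handers, which has a lower base rate.

Yes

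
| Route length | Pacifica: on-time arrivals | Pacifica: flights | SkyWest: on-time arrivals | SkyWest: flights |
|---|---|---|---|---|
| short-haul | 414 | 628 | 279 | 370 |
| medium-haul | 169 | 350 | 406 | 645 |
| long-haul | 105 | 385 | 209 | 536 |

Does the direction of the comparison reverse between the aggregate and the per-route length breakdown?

No

Short-haul: Pacifica 414/628 = 65.9%, SkyWest 279/370 = 75.4% → SkyWest
Medium-haul: Pacifica 169/350 = 48.3%, SkyWest 406/645 = 62.9% → SkyWest
Long-haul: Pacifica 105/385 = 27.3%, SkyWest 209/536 = 39.0% → SkyWest
Overall: Pacifica 688/1363 = 50.5%, SkyWest 894/1551 = 57.6% → SkyWest
SkyWest wins overall and in every route group — no reversal.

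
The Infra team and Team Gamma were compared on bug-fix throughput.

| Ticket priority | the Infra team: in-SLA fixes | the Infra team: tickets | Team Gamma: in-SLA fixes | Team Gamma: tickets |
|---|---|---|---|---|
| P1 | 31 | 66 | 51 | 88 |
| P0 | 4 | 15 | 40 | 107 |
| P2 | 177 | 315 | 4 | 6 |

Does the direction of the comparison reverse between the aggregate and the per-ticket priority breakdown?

P1: the Infra team 31/66 = 47.0%, Team Gamma 51/88 = 58.0% → Team Gamma
P0: the Infra team 4/15 = 26.7%, Team Gamma 40/107 = 37.4% → Team Gamma
P2: the Infra team 177/315 = 56.2%, Team Gamma 4/6 = 66.7% → Team Gamma
Overall: the Infra team 212/396 = 53.5%, Team Gamma 95/201 = 47.3% → the Infra team
Team Gamma wins each ticket group but the Infra team wins overall — the comparison reverses. Team Gamma's tickets skew toward P0, which has a lower base rate.

Yes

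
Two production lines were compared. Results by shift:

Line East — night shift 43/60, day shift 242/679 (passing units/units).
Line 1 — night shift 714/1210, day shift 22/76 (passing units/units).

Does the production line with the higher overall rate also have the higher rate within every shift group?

Night shift: Line East 43/60 = 71.7%, Line 1 714/1210 = 59.0% → Line East
Day shift: Line East 242/679 = 35.6%, Line 1 22/76 = 28.9% → Line East
Overall: Line East 285/739 = 38.6%, Line 1 736/1286 = 57.2% → Line 1
Line East wins each shift group but Line 1 wins overall — the comparison reverses. Line East's units skew toward day shift, which has a lower base rate.

No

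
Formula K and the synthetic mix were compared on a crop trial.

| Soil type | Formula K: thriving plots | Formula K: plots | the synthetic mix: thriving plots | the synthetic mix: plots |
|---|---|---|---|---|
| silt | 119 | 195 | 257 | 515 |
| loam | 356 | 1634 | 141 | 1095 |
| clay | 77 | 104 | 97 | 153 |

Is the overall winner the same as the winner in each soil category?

Yes

Silt: Formula K 119/195 = 61.0%, the synthetic mix 257/515 = 49.9% → Formula K
Loam: Formula K 356/1634 = 21.8%, the synthetic mix 141/1095 = 12.9% → Formula K
Clay: Formula K 77/104 = 74.0%, the synthetic mix 97/153 = 63.4% → Formula K
Overall: Formula K 552/1933 = 28.6%, the synthetic mix 495/1763 = 28.1% → Formula K
Formula K wins overall and in every soil group — no reversal.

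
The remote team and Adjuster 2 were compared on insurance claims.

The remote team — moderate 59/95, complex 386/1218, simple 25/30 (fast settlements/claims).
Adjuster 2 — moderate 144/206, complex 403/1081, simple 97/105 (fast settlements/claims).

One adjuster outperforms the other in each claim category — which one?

Moderate: the remote team 59/95 = 62.1%, Adjuster 2 144/206 = 69.9% → Adjuster 2
Complex: the remote team 386/1218 = 31.7%, Adjuster 2 403/1081 = 37.3% → Adjuster 2
Simple: the remote team 25/30 = 83.3%, Adjuster 2 97/105 = 92.4% → Adjuster 2
Adjuster 2 has the higher rate in all 3 groups.

Adjuster 2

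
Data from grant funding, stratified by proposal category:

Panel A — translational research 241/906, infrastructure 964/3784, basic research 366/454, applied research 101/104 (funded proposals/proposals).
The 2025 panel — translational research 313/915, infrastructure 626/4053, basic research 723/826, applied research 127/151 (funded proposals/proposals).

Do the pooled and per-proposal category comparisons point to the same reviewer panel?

Translational research: Panel A 241/906 = 26.6%, the 2025 panel 313/915 = 34.2% → the 2025 panel
Infrastructure: Panel A 964/3784 = 25.5%, the 2025 panel 626/4053 = 15.4% → Panel A
Basic research: Panel A 366/454 = 80.6%, the 2025 panel 723/826 = 87.5% → the 2025 panel
Applied research: Panel A 101/104 = 97.1%, the 2025 panel 127/151 = 84.1% → Panel A
Overall: Panel A 1672/5248 = 31.9%, the 2025 panel 1789/5945 = 30.1% → Panel A
Neither sweeps: Panel A wins 2 of 4 groups, the 2025 panel wins 2. Panel A wins overall but not every group — no Simpson reversal.

No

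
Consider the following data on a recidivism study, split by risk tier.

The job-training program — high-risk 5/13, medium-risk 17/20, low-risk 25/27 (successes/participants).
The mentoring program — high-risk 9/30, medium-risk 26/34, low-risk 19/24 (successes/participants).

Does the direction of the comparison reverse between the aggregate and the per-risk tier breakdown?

High-risk: the job-training program 5/13 = 38.5%, the mentoring program 9/30 = 30.0% → the job-training program
Medium-risk: the job-training program 17/20 = 85.0%, the mentoring program 26/34 = 76.5% → the job-training program
Low-risk: the job-training program 25/27 = 92.6%, the mentoring program 19/24 = 79.2% → the job-training program
Overall: the job-training program 47/60 = 78.3%, the mentoring program 54/88 = 61.4% → the job-training program
The job-training program wins overall and in every risk group — no reversal.

No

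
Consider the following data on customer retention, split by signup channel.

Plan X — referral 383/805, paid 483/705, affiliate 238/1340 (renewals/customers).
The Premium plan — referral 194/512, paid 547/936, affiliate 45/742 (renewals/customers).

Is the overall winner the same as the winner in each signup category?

Yes

Referral: Plan X 383/805 = 47.6%, the Premium plan 194/512 = 37.9% → Plan X
Paid: Plan X 483/705 = 68.5%, the Premium plan 547/936 = 58.4% → Plan X
Affiliate: Plan X 238/1340 = 17.8%, the Premium plan 45/742 = 6.1% → Plan X
Overall: Plan X 1104/2850 = 38.7%, the Premium plan 786/2190 = 35.9% → Plan X
Plan X wins overall and in every signup group — no reversal.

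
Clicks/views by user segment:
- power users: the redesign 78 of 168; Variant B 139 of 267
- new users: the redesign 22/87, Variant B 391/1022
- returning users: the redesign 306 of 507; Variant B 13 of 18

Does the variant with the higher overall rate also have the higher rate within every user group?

Power users: the redesign 78/168 = 46.4%, Variant B 139/267 = 52.1% → Variant B
New users: the redesign 22/87 = 25.3%, Variant B 391/1022 = 38.3% → Variant B
Returning users: the redesign 306/507 = 60.4%, Variant B 13/18 = 72.2% → Variant B
Overall: the redesign 406/762 = 53.3%, Variant B 543/1307 = 41.5% → the redesign
Variant B wins each user group but the redesign wins overall — the comparison reverses. Variant B's views skew toward new users, which has a lower base rate.

No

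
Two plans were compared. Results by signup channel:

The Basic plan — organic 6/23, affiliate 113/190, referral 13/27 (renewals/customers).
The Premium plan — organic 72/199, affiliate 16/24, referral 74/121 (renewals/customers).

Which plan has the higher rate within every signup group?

the Premium plan

Organic: the Basic plan 6/23 = 26.1%, the Premium plan 72/199 = 36.2% → the Premium plan
Affiliate: the Basic plan 113/190 = 59.5%, the Premium plan 16/24 = 66.7% → the Premium plan
Referral: the Basic plan 13/27 = 48.1%, the Premium plan 74/121 = 61.2% → the Premium plan
The Premium plan has the higher rate in all 3 groups.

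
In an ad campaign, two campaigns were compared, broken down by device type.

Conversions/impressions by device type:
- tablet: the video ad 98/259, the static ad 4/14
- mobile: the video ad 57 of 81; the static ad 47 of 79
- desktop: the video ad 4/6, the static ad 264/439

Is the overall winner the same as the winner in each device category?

Tablet: the video ad 98/259 = 37.8%, the static ad 4/14 = 28.6% → the video ad
Mobile: the video ad 57/81 = 70.4%, the static ad 47/79 = 59.5% → the video ad
Desktop: the video ad 4/6 = 66.7%, the static ad 264/439 = 60.1% → the video ad
Overall: the video ad 159/346 = 46.0%, the static ad 315/532 = 59.2% → the static ad
The video ad wins each device group but the static ad wins overall — the comparison reverses. The video ad's impressions skew toward tablet, which has a lower base rate.

No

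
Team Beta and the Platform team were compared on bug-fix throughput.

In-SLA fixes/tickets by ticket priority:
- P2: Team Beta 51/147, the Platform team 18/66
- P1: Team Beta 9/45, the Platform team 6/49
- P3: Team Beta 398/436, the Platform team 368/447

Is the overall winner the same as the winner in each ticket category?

P2: Team Beta 51/147 = 34.7%, the Platform team 18/66 = 27.3% → Team Beta
P1: Team Beta 9/45 = 20.0%, the Platform team 6/49 = 12.2% → Team Beta
P3: Team Beta 398/436 = 91.3%, the Platform team 368/447 = 82.3% → Team Beta
Overall: Team Beta 458/628 = 72.9%, the Platform team 392/562 = 69.8% → Team Beta
Team Beta wins overall and in every ticket group — no reversal.

Yes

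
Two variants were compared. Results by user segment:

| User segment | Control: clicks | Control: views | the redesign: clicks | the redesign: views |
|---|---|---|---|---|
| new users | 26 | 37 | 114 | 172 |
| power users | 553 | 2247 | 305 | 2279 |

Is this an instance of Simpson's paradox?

No

New users: Control 26/37 = 70.3%, the redesign 114/172 = 66.3% → Control
Power users: Control 553/2247 = 24.6%, the redesign 305/2279 = 13.4% → Control
Overall: Control 579/2284 = 25.4%, the redesign 419/2451 = 17.1% → Control
Control wins overall and in every user group — no reversal.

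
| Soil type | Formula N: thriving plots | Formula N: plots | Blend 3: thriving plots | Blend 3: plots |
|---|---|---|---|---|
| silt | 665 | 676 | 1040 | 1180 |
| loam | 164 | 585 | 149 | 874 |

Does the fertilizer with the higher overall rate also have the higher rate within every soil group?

Yes

Silt: Formula N 665/676 = 98.4%, Blend 3 1040/1180 = 88.1% → Formula N
Loam: Formula N 164/585 = 28.0%, Blend 3 149/874 = 17.0% → Formula N
Overall: Formula N 829/1261 = 65.7%, Blend 3 1189/2054 = 57.9% → Formula N
Formula N wins overall and in every soil group — no reversal.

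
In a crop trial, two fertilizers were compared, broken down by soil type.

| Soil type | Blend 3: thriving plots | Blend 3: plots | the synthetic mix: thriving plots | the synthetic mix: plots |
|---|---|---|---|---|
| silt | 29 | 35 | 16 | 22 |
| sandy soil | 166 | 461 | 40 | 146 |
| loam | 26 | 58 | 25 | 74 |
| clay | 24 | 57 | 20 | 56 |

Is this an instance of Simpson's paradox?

No

Silt: Blend 3 29/35 = 82.9%, the synthetic mix 16/22 = 72.7% → Blend 3
Sandy soil: Blend 3 166/461 = 36.0%, the synthetic mix 40/146 = 27.4% → Blend 3
Loam: Blend 3 26/58 = 44.8%, the synthetic mix 25/74 = 33.8% → Blend 3
Clay: Blend 3 24/57 = 42.1%, the synthetic mix 20/56 = 35.7% → Blend 3
Overall: Blend 3 245/611 = 40.1%, the synthetic mix 101/298 = 33.9% → Blend 3
Blend 3 wins overall and in every soil group — no reversal.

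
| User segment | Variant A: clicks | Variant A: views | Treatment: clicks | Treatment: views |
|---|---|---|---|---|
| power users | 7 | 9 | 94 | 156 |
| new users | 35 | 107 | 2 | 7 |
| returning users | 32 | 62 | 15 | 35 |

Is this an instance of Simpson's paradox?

Yes

Power users: Variant A 7/9 = 77.8%, Treatment 94/156 = 60.3% → Variant A
New users: Variant A 35/107 = 32.7%, Treatment 2/7 = 28.6% → Variant A
Returning users: Variant A 32/62 = 51.6%, Treatment 15/35 = 42.9% → Variant A
Overall: Variant A 74/178 = 41.6%, Treatment 111/198 = 56.1% → Treatment
Variant A wins each user group but Treatment wins overall — the comparison reverses. Variant A's views skew toward new users, which has a lower base rate.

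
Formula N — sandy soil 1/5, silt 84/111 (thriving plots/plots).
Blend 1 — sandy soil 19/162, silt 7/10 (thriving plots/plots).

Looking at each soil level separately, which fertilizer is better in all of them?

Sandy soil: Formula N 1/5 = 20.0%, Blend 1 19/162 = 11.7% → Formula N
Silt: Formula N 84/111 = 75.7%, Blend 1 7/10 = 70.0% → Formula N
Formula N has the higher rate in both groups.

Formula N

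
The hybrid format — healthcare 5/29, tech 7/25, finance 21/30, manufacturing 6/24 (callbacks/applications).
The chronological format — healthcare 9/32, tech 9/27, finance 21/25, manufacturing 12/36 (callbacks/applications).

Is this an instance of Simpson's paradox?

No

Healthcare: the hybrid format 5/29 = 17.2%, the chronological format 9/32 = 28.1% → the chronological format
Tech: the hybrid format 7/25 = 28.0%, the chronological format 9/27 = 33.3% → the chronological format
Finance: the hybrid format 21/30 = 70.0%, the chronological format 21/25 = 84.0% → the chronological format
Manufacturing: the hybrid format 6/24 = 25.0%, the chronological format 12/36 = 33.3% → the chronological format
Overall: the hybrid format 39/108 = 36.1%, the chronological format 51/120 = 42.5% → the chronological format
The chronological format wins overall and in every industry group — no reversal.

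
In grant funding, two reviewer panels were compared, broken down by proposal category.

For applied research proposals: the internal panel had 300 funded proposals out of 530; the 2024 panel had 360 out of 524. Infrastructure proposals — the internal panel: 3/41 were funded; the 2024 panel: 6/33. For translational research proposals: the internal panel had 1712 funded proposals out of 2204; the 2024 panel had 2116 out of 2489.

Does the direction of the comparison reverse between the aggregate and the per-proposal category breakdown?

Applied research: the internal panel 300/530 = 56.6%, the 2024 panel 360/524 = 68.7% → the 2024 panel
Infrastructure: the internal panel 3/41 = 7.3%, the 2024 panel 6/33 = 18.2% → the 2024 panel
Translational research: the internal panel 1712/2204 = 77.7%, the 2024 panel 2116/2489 = 85.0% → the 2024 panel
Overall: the internal panel 2015/2775 = 72.6%, the 2024 panel 2482/3046 = 81.5% → the 2024 panel
The 2024 panel wins overall and in every proposal group — no reversal.

No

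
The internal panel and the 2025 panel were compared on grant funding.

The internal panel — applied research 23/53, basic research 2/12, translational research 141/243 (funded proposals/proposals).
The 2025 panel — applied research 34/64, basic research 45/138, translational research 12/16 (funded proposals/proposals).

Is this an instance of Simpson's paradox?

Applied research: the internal panel 23/53 = 43.4%, the 2025 panel 34/64 = 53.1% → the 2025 panel
Basic research: the internal panel 2/12 = 16.7%, the 2025 panel 45/138 = 32.6% → the 2025 panel
Translational research: the internal panel 141/243 = 58.0%, the 2025 panel 12/16 = 75.0% → the 2025 panel
Overall: the internal panel 166/308 = 53.9%, the 2025 panel 91/218 = 41.7% → the internal panel
The 2025 panel wins each proposal group but the internal panel wins overall — the comparison reverses. The 2025 panel's proposals skew toward basic research, which has a lower base rate.

Yes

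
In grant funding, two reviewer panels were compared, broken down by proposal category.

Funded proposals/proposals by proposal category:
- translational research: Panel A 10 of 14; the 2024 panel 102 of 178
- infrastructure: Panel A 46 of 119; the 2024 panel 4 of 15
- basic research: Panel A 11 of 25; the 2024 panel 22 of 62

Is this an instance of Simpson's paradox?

Yes

Translational research: Panel A 10/14 = 71.4%, the 2024 panel 102/178 = 57.3% → Panel A
Infrastructure: Panel A 46/119 = 38.7%, the 2024 panel 4/15 = 26.7% → Panel A
Basic research: Panel A 11/25 = 44.0%, the 2024 panel 22/62 = 35.5% → Panel A
Overall: Panel A 67/158 = 42.4%, the 2024 panel 128/255 = 50.2% → the 2024 panel
Panel A wins each proposal group but the 2024 panel wins overall — the comparison reverses. Panel A's proposals skew toward infrastructure, which has a lower base rate.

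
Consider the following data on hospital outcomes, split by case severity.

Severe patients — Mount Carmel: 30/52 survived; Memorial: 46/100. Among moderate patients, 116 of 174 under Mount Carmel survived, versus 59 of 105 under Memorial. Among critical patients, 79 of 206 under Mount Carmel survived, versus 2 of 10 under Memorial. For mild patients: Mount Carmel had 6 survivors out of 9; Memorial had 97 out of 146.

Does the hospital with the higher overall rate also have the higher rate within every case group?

Severe: Mount Carmel 30/52 = 57.7%, Memorial 46/100 = 46.0% → Mount Carmel
Moderate: Mount Carmel 116/174 = 66.7%, Memorial 59/105 = 56.2% → Mount Carmel
Critical: Mount Carmel 79/206 = 38.3%, Memorial 2/10 = 20.0% → Mount Carmel
Mild: Mount Carmel 6/9 = 66.7%, Memorial 97/146 = 66.4% → Mount Carmel
Overall: Mount Carmel 231/441 = 52.4%, Memorial 204/361 = 56.5% → Memorial
Mount Carmel wins each case group but Memorial wins overall — the comparison reverses. Mount Carmel's patients skew toward critical, which has a lower base rate.

No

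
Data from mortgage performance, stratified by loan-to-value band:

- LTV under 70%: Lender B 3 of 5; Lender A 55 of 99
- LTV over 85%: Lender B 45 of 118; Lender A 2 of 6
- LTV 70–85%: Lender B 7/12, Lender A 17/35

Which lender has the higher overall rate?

Lender A

LTV under 70%: Lender B 3/5 = 60.0%, Lender A 55/99 = 55.6% → Lender B
LTV over 85%: Lender B 45/118 = 38.1%, Lender A 2/6 = 33.3% → Lender B
LTV 70–85%: Lender B 7/12 = 58.3%, Lender A 17/35 = 48.6% → Lender B
Overall: Lender B 55/135 = 40.7%, Lender A 74/140 = 52.9% → Lender A
(Lender B wins every loan-to-value group but Lender A wins overall — Lender B's loans skew toward the low-rate LTV over 85% group.)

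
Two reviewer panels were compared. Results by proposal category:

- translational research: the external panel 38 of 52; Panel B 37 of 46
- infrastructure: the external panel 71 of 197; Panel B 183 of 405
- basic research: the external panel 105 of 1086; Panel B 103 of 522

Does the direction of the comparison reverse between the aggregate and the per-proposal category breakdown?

Translational research: the external panel 38/52 = 73.1%, Panel B 37/46 = 80.4% → Panel B
Infrastructure: the external panel 71/197 = 36.0%, Panel B 183/405 = 45.2% → Panel B
Basic research: the external panel 105/1086 = 9.7%, Panel B 103/522 = 19.7% → Panel B
Overall: the external panel 214/1335 = 16.0%, Panel B 323/973 = 33.2% → Panel B
Panel B wins overall and in every proposal group — no reversal.

No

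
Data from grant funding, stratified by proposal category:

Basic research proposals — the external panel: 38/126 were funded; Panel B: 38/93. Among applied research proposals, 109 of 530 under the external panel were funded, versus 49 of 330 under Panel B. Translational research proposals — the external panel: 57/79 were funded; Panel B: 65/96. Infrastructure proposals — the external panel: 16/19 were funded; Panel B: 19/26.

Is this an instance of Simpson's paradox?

No

Basic research: the external panel 38/126 = 30.2%, Panel B 38/93 = 40.9% → Panel B
Applied research: the external panel 109/530 = 20.6%, Panel B 49/330 = 14.8% → the external panel
Translational research: the external panel 57/79 = 72.2%, Panel B 65/96 = 67.7% → the external panel
Infrastructure: the external panel 16/19 = 84.2%, Panel B 19/26 = 73.1% → the external panel
Overall: the external panel 220/754 = 29.2%, Panel B 171/545 = 31.4% → Panel B
Neither sweeps: the external panel wins 3 of 4 groups, Panel B wins 1. Panel B wins overall but not every group — no Simpson reversal.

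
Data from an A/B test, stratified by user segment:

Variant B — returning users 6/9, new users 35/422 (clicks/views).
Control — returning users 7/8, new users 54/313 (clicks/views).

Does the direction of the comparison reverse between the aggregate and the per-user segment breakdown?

No

Returning users: Variant B 6/9 = 66.7%, Control 7/8 = 87.5% → Control
New users: Variant B 35/422 = 8.3%, Control 54/313 = 17.3% → Control
Overall: Variant B 41/431 = 9.5%, Control 61/321 = 19.0% → Control
Control wins overall and in every user group — no reversal.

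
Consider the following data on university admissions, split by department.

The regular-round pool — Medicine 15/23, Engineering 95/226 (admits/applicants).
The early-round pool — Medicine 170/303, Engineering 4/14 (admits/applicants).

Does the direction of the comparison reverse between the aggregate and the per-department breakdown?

Medicine: the regular-round pool 15/23 = 65.2%, the early-round pool 170/303 = 56.1% → the regular-round pool
Engineering: the regular-round pool 95/226 = 42.0%, the early-round pool 4/14 = 28.6% → the regular-round pool
Overall: the regular-round pool 110/249 = 44.2%, the early-round pool 174/317 = 54.9% → the early-round pool
The regular-round pool wins each department group but the early-round pool wins overall — the comparison reverses. The regular-round pool's applicants skew toward Engineering, which has a lower base rate.

Yes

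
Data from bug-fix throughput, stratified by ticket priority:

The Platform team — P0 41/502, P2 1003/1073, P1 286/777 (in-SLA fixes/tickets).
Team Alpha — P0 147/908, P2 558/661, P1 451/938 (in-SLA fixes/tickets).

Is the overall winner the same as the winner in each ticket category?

No

P0: the Platform team 41/502 = 8.2%, Team Alpha 147/908 = 16.2% → Team Alpha
P2: the Platform team 1003/1073 = 93.5%, Team Alpha 558/661 = 84.4% → the Platform team
P1: the Platform team 286/777 = 36.8%, Team Alpha 451/938 = 48.1% → Team Alpha
Overall: the Platform team 1330/2352 = 56.5%, Team Alpha 1156/2507 = 46.1% → the Platform team
Neither sweeps: the Platform team wins 1 of 3 groups, Team Alpha wins 2. The Platform team wins overall but not every group — no Simpson reversal.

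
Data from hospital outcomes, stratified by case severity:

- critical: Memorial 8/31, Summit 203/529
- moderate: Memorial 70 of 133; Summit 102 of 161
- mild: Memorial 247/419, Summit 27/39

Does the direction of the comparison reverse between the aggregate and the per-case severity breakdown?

Critical: Memorial 8/31 = 25.8%, Summit 203/529 = 38.4% → Summit
Moderate: Memorial 70/133 = 52.6%, Summit 102/161 = 63.4% → Summit
Mild: Memorial 247/419 = 58.9%, Summit 27/39 = 69.2% → Summit
Overall: Memorial 325/583 = 55.7%, Summit 332/729 = 45.5% → Memorial
Summit wins each case group but Memorial wins overall — the comparison reverses. Summit's patients skew toward critical, which has a lower base rate.

Yes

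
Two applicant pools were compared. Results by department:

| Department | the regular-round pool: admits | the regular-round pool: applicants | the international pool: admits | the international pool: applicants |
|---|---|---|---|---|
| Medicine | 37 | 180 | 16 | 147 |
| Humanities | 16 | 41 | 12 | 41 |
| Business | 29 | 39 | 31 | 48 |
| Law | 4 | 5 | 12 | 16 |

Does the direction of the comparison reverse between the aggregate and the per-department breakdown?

Medicine: the regular-round pool 37/180 = 20.6%, the international pool 16/147 = 10.9% → the regular-round pool
Humanities: the regular-round pool 16/41 = 39.0%, the international pool 12/41 = 29.3% → the regular-round pool
Business: the regular-round pool 29/39 = 74.4%, the international pool 31/48 = 64.6% → the regular-round pool
Law: the regular-round pool 4/5 = 80.0%, the international pool 12/16 = 75.0% → the regular-round pool
Overall: the regular-round pool 86/265 = 32.5%, the international pool 71/252 = 28.2% → the regular-round pool
The regular-round pool wins overall and in every department group — no reversal.

No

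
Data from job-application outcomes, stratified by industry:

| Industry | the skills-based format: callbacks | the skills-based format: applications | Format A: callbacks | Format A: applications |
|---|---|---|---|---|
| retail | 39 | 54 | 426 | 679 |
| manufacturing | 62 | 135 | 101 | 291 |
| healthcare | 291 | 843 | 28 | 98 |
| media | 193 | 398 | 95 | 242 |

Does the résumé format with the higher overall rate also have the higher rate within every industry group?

No

Retail: the skills-based format 39/54 = 72.2%, Format A 426/679 = 62.7% → the skills-based format
Manufacturing: the skills-based format 62/135 = 45.9%, Format A 101/291 = 34.7% → the skills-based format
Healthcare: the skills-based format 291/843 = 34.5%, Format A 28/98 = 28.6% → the skills-based format
Media: the skills-based format 193/398 = 48.5%, Format A 95/242 = 39.3% → the skills-based format
Overall: the skills-based format 585/1430 = 40.9%, Format A 650/1310 = 49.6% → Format A
The skills-based format wins each industry group but Format A wins overall — the comparison reverses. The skills-based format's applications skew toward healthcare, which has a lower base rate.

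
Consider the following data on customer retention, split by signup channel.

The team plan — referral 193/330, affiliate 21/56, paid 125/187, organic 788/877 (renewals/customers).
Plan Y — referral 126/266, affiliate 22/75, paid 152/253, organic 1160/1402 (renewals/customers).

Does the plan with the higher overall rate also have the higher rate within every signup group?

Yes

Referral: the team plan 193/330 = 58.5%, Plan Y 126/266 = 47.4% → the team plan
Affiliate: the team plan 21/56 = 37.5%, Plan Y 22/75 = 29.3% → the team plan
Paid: the team plan 125/187 = 66.8%, Plan Y 152/253 = 60.1% → the team plan
Organic: the team plan 788/877 = 89.9%, Plan Y 1160/1402 = 82.7% → the team plan
Overall: the team plan 1127/1450 = 77.7%, Plan Y 1460/1996 = 73.1% → the team plan
The team plan wins overall and in every signup group — no reversal.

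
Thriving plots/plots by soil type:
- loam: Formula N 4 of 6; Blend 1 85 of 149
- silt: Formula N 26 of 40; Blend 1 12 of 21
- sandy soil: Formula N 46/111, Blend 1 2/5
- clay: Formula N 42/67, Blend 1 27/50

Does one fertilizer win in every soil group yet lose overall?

Loam: Formula N 4/6 = 66.7%, Blend 1 85/149 = 57.0% → Formula N
Silt: Formula N 26/40 = 65.0%, Blend 1 12/21 = 57.1% → Formula N
Sandy soil: Formula N 46/111 = 41.4%, Blend 1 2/5 = 40.0% → Formula N
Clay: Formula N 42/67 = 62.7%, Blend 1 27/50 = 54.0% → Formula N
Overall: Formula N 118/224 = 52.7%, Blend 1 126/225 = 56.0% → Blend 1
Formula N wins each soil group but Blend 1 wins overall — the comparison reverses. Formula N's plots skew toward sandy soil, which has a lower base rate.

Yes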